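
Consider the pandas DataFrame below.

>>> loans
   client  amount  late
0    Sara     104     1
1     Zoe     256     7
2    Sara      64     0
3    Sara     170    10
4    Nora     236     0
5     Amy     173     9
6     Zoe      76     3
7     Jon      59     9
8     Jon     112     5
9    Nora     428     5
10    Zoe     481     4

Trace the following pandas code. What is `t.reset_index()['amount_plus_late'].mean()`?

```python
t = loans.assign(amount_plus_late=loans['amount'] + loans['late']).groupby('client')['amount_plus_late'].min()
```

125.8

add column amount_plus_late = loans['amount'] + loans['late']:
   client  amount  late  amount_plus_late
0    Sara     104     1               105
1     Zoe     256     7               263
2    Sara      64     0                64
3    Sara     170    10               180
4    Nora     236     0               236
5     Amy     173     9               182
6     Zoe      76     3                79
7     Jon      59     9                68
8     Jon     112     5               117
9    Nora     428     5               433
10    Zoe     481     4               485
group by client, min of amount_plus_late:
client
Amy     182
Jon      68
Nora    236
Sara     64
Zoe      79
Name: amount_plus_late, dtype: int64
reset_index():
  client  amount_plus_late
0    Amy               182
1    Jon                68
2   Nora               236
3   Sara                64
4    Zoe                79
Taking the mean of column 'amount_plus_late' gives 125.8.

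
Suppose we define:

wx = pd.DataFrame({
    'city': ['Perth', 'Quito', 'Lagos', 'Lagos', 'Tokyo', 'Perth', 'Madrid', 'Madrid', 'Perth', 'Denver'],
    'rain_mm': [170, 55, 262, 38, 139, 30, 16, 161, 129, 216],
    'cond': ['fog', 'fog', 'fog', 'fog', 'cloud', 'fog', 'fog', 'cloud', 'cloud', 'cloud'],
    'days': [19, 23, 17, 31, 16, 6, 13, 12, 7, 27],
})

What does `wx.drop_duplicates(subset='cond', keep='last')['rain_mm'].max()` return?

drop duplicate cond (keep=last):
     city  rain_mm   cond  days
6  Madrid       16    fog    13
9  Denver      216  cloud    27
Hence 216.

216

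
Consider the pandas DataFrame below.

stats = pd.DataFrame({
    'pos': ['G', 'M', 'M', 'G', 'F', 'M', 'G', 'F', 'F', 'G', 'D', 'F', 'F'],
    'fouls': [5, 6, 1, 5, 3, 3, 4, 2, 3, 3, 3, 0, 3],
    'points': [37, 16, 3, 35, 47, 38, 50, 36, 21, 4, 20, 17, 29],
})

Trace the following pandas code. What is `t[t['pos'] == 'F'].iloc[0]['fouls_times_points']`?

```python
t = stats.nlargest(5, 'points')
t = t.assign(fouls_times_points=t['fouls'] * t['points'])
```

take 5 rows with largest points:
  pos  fouls  points
6   G      4      50
4   F      3      47
5   M      3      38
0   G      5      37
7   F      2      36
add column fouls_times_points = t['fouls'] * t['points']:
  pos  fouls  points  fouls_times_points
6   G      4      50                 200
4   F      3      47                 141
5   M      3      38                 114
0   G      5      37                 185
7   F      2      36                  72
filter rows where pos == 'F':
  pos  fouls  points  fouls_times_points
4   F      3      47                 141
7   F      2      36                  72
Then the value at position 0, column 'fouls_times_points': 141

141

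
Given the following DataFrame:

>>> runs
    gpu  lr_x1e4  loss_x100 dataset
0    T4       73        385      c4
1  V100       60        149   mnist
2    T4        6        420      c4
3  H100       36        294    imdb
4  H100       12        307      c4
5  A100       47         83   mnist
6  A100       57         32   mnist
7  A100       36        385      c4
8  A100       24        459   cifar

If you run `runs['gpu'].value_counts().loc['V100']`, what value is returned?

1

value_counts of gpu:
gpu
A100    4
T4      2
H100    2
V100    1
Name: count, dtype: int64
The value at index 'V100' is 1.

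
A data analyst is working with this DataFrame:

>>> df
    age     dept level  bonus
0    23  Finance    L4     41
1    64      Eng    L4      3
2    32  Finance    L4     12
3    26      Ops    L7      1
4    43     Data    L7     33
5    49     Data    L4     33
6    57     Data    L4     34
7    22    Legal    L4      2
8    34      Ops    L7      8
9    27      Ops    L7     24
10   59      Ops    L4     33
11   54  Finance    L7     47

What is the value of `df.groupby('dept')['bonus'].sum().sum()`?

271

group by dept, sum of bonus:
dept
Data       100
Eng          3
Finance    100
Legal        2
Ops         66
Name: bonus, dtype: int64
The sum of the resulting series is 271.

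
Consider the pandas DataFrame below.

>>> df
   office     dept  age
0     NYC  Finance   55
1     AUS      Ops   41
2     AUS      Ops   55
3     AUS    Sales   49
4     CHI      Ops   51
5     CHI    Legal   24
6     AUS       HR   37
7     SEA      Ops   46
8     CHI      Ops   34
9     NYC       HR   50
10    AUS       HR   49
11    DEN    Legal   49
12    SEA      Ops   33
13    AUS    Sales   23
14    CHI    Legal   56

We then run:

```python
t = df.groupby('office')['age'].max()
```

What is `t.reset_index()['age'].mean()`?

group by office, max of age:
office
AUS    55
CHI    56
DEN    49
NYC    55
SEA    46
Name: age, dtype: int64
reset_index():
  office  age
0    AUS   55
1    CHI   56
2    DEN   49
3    NYC   55
4    SEA   46
Hence 52.2.

52.2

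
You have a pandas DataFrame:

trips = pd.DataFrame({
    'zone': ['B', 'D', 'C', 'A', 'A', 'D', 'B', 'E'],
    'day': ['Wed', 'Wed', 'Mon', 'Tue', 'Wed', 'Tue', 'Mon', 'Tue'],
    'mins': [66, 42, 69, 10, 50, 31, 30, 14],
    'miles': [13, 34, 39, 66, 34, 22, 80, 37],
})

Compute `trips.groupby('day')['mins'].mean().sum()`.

120.5

group by day, mean of mins:
day
Mon    49.500000
Tue    18.333333
Wed    52.666667
Name: mins, dtype: float64
Finally, sum of the resulting series = 120.5.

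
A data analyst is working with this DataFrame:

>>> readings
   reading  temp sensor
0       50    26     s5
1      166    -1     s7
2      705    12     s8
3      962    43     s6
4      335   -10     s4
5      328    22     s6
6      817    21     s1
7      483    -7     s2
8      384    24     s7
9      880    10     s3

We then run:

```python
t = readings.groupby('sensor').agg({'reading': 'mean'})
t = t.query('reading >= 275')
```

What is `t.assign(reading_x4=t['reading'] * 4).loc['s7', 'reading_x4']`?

group by sensor, mean of reading:
        reading
sensor         
s1        817.0
s2        483.0
s3        880.0
s4        335.0
s5         50.0
s6        645.0
s7        275.0
s8        705.0
filter rows where reading >= 275:
        reading
sensor         
s1        817.0
s2        483.0
s3        880.0
s4        335.0
s6        645.0
s7        275.0
s8        705.0
add column reading_x4 = t['reading'] * 4:
        reading  reading_x4
sensor                     
s1        817.0      3268.0
s2        483.0      1932.0
s3        880.0      3520.0
s4        335.0      1340.0
s6        645.0      2580.0
s7        275.0      1100.0
s8        705.0      2820.0

1100.0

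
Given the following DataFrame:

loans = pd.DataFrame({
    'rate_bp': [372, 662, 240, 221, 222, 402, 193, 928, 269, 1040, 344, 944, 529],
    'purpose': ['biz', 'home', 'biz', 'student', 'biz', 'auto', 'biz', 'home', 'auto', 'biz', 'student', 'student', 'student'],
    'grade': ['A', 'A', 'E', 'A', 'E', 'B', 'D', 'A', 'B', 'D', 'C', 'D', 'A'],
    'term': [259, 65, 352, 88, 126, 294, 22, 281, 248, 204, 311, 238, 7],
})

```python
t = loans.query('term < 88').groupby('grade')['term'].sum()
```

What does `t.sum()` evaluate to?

filter rows where term < 88:
    rate_bp  purpose grade  term
1       662     home     A    65
6       193      biz     D    22
12      529  student     A     7
group by grade, sum of term:
grade
A    72
D    22
Name: term, dtype: int64
Then the sum of the resulting series: 94

94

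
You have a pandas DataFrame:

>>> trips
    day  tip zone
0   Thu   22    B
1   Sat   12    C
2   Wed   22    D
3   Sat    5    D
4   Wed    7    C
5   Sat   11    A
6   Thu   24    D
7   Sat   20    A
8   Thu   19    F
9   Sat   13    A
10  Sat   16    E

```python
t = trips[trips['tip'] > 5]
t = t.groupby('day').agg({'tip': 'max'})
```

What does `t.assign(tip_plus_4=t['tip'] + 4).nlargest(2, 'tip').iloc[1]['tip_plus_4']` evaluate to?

filter rows where tip > 5:
    day  tip zone
0   Thu   22    B
1   Sat   12    C
2   Wed   22    D
4   Wed    7    C
5   Sat   11    A
6   Thu   24    D
7   Sat   20    A
8   Thu   19    F
9   Sat   13    A
10  Sat   16    E
group by day, max of tip:
     tip
day     
Sat   20
Thu   24
Wed   22
add column tip_plus_4 = t['tip'] + 4:
     tip  tip_plus_4
day                 
Sat   20          24
Thu   24          28
Wed   22          26
take 2 rows with largest tip:
     tip  tip_plus_4
day                 
Thu   24          28
Wed   22          26
Finally, value at position 1, column 'tip_plus_4' = 26.

26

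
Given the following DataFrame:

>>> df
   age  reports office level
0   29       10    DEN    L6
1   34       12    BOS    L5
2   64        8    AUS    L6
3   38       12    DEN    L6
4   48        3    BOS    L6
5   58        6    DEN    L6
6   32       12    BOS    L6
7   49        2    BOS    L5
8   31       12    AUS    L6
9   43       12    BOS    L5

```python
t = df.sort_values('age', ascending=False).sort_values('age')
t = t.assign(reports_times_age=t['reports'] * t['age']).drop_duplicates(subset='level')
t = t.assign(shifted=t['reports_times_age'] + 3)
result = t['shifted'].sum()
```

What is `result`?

704

sort by age descending:
   age  reports office level
2   64        8    AUS    L6
5   58        6    DEN    L6
7   49        2    BOS    L5
4   48        3    BOS    L6
9   43       12    BOS    L5
3   38       12    DEN    L6
1   34       12    BOS    L5
6   32       12    BOS    L6
8   31       12    AUS    L6
0   29       10    DEN    L6
sort by age:
   age  reports office level
0   29       10    DEN    L6
8   31       12    AUS    L6
6   32       12    BOS    L6
1   34       12    BOS    L5
3   38       12    DEN    L6
9   43       12    BOS    L5
4   48        3    BOS    L6
7   49        2    BOS    L5
5   58        6    DEN    L6
2   64        8    AUS    L6
add column reports_times_age = t['reports'] * t['age']:
   age  reports office level  reports_times_age
0   29       10    DEN    L6                290
8   31       12    AUS    L6                372
6   32       12    BOS    L6                384
1   34       12    BOS    L5                408
3   38       12    DEN    L6                456
9   43       12    BOS    L5                516
4   48        3    BOS    L6                144
7   49        2    BOS    L5                 98
5   58        6    DEN    L6                348
2   64        8    AUS    L6                512
drop duplicate level (keep=first):
   age  reports office level  reports_times_age
0   29       10    DEN    L6                290
1   34       12    BOS    L5                408
add column shifted = t['reports_times_age'] + 3:
   age  reports office level  reports_times_age  shifted
0   29       10    DEN    L6                290      293
1   34       12    BOS    L5                408      411
Taking the sum of column 'shifted' gives 704.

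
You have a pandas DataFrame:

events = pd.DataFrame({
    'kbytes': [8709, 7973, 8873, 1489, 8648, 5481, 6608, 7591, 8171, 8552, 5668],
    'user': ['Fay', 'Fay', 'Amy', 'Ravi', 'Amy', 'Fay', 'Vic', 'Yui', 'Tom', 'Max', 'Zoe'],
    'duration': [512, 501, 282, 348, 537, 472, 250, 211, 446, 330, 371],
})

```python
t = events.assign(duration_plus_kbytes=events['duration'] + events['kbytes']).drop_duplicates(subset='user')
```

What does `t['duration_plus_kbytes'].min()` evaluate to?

1837

add column duration_plus_kbytes = events['duration'] + events['kbytes']:
    kbytes  user  duration  duration_plus_kbytes
0     8709   Fay       512                  9221
1     7973   Fay       501                  8474
2     8873   Amy       282                  9155
3     1489  Ravi       348                  1837
4     8648   Amy       537                  9185
5     5481   Fay       472                  5953
6     6608   Vic       250                  6858
7     7591   Yui       211                  7802
8     8171   Tom       446                  8617
9     8552   Max       330                  8882
10    5668   Zoe       371                  6039
drop duplicate user (keep=first):
    kbytes  user  duration  duration_plus_kbytes
0     8709   Fay       512                  9221
2     8873   Amy       282                  9155
3     1489  Ravi       348                  1837
6     6608   Vic       250                  6858
7     7591   Yui       211                  7802
8     8171   Tom       446                  8617
9     8552   Max       330                  8882
10    5668   Zoe       371                  6039
Hence 1837.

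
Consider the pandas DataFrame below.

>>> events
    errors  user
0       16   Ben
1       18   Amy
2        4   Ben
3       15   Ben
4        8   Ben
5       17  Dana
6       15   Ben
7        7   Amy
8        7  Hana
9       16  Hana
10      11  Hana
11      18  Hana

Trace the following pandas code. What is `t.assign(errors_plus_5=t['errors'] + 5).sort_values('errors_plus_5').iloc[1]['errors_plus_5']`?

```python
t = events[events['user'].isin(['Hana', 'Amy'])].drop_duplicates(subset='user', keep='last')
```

23

filter rows where user in ['Hana', 'Amy']:
    errors  user
1       18   Amy
7        7   Amy
8        7  Hana
9       16  Hana
10      11  Hana
11      18  Hana
drop duplicate user (keep=last):
    errors  user
7        7   Amy
11      18  Hana
add column errors_plus_5 = t['errors'] + 5:
    errors  user  errors_plus_5
7        7   Amy             12
11      18  Hana             23
sort by errors_plus_5:
    errors  user  errors_plus_5
7        7   Amy             12
11      18  Hana             23
So iloc[1]['errors_plus_5'] = 23.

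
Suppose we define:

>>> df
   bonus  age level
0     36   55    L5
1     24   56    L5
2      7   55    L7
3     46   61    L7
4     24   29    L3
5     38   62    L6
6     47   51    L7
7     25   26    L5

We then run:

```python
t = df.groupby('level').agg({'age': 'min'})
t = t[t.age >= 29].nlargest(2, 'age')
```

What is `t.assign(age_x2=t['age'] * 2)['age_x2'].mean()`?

113.0

group by level, min of age:
       age
level     
L3      29
L5      26
L6      62
L7      51
filter rows where age >= 29:
       age
level     
L3      29
L6      62
L7      51
take 2 rows with largest age:
       age
level     
L6      62
L7      51
add column age_x2 = t['age'] * 2:
       age  age_x2
level             
L6      62     124
L7      51     102
Reading off the mean of column 'age_x2', we get 113.0.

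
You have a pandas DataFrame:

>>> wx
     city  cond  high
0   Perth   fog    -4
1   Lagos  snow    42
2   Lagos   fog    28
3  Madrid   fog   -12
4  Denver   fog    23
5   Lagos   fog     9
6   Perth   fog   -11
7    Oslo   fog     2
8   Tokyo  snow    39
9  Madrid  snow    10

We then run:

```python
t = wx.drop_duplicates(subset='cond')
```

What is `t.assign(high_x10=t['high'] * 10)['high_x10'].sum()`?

drop duplicate cond (keep=first):
    city  cond  high
0  Perth   fog    -4
1  Lagos  snow    42
add column high_x10 = t['high'] * 10:
    city  cond  high  high_x10
0  Perth   fog    -4       -40
1  Lagos  snow    42       420
Hence 380.

380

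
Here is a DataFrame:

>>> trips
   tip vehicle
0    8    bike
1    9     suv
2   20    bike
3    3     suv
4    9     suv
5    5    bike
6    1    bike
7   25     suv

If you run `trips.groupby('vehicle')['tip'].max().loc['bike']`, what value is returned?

20

group by vehicle, max of tip:
vehicle
bike    20
suv     25
Name: tip, dtype: int64
Reading off the value at index 'bike', we get 20.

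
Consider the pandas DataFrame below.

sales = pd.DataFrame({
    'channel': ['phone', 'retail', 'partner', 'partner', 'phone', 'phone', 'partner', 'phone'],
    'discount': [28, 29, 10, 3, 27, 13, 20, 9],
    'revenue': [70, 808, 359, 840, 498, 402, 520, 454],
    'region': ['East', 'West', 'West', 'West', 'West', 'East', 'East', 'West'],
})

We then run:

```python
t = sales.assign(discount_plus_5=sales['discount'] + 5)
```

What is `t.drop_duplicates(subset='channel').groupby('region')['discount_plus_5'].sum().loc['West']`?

add column discount_plus_5 = sales['discount'] + 5:
   channel  discount  revenue region  discount_plus_5
0    phone        28       70   East               33
1   retail        29      808   West               34
2  partner        10      359   West               15
3  partner         3      840   West                8
4    phone        27      498   West               32
5    phone        13      402   East               18
6  partner        20      520   East               25
7    phone         9      454   West               14
drop duplicate channel (keep=first):
   channel  discount  revenue region  discount_plus_5
0    phone        28       70   East               33
1   retail        29      808   West               34
2  partner        10      359   West               15
group by region, sum of discount_plus_5:
region
East    33
West    49
Name: discount_plus_5, dtype: int64
Then the value at index 'West': 49

49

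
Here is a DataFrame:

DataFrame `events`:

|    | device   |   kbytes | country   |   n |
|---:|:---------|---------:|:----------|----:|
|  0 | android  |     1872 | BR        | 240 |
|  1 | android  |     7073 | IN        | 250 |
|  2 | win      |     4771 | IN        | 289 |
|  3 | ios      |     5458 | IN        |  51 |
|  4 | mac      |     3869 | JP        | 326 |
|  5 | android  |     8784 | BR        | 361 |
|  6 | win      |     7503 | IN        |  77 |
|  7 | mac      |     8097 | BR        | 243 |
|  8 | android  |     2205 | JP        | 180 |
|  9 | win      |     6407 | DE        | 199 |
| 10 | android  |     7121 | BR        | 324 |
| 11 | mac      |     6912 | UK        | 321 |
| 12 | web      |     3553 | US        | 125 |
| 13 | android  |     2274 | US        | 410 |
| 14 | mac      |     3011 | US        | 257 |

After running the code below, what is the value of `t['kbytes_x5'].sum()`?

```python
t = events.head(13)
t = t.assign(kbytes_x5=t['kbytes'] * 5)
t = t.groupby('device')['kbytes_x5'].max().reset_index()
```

take first 13 rows:
     device  kbytes country    n
0   android    1872      BR  240
1   android    7073      IN  250
2       win    4771      IN  289
3       ios    5458      IN   51
4       mac    3869      JP  326
5   android    8784      BR  361
6       win    7503      IN   77
7       mac    8097      BR  243
8   android    2205      JP  180
9       win    6407      DE  199
10  android    7121      BR  324
11      mac    6912      UK  321
12      web    3553      US  125
add column kbytes_x5 = t['kbytes'] * 5:
     device  kbytes country    n  kbytes_x5
0   android    1872      BR  240       9360
1   android    7073      IN  250      35365
2       win    4771      IN  289      23855
3       ios    5458      IN   51      27290
4       mac    3869      JP  326      19345
5   android    8784      BR  361      43920
6       win    7503      IN   77      37515
7       mac    8097      BR  243      40485
8   android    2205      JP  180      11025
9       win    6407      DE  199      32035
10  android    7121      BR  324      35605
11      mac    6912      UK  321      34560
12      web    3553      US  125      17765
group by device, max of kbytes_x5:
device
android    43920
ios        27290
mac        40485
web        17765
win        37515
Name: kbytes_x5, dtype: int64
reset_index():
    device  kbytes_x5
0  android      43920
1      ios      27290
2      mac      40485
3      web      17765
4      win      37515
Taking the sum of column 'kbytes_x5' gives 166975.

166975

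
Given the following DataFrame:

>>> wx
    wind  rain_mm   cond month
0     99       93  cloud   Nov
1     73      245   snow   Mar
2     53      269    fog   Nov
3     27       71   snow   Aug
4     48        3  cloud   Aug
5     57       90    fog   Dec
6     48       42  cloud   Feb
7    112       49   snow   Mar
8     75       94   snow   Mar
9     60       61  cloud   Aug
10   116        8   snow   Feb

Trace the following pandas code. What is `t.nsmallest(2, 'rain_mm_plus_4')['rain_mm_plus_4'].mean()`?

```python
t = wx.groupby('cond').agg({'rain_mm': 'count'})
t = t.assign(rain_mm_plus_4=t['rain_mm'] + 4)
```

group by cond, count of rain_mm:
       rain_mm
cond          
cloud        4
fog          2
snow         5
add column rain_mm_plus_4 = t['rain_mm'] + 4:
       rain_mm  rain_mm_plus_4
cond                          
cloud        4               8
fog          2               6
snow         5               9
take 2 rows with smallest rain_mm_plus_4:
       rain_mm  rain_mm_plus_4
cond                          
fog          2               6
cloud        4               8

7.0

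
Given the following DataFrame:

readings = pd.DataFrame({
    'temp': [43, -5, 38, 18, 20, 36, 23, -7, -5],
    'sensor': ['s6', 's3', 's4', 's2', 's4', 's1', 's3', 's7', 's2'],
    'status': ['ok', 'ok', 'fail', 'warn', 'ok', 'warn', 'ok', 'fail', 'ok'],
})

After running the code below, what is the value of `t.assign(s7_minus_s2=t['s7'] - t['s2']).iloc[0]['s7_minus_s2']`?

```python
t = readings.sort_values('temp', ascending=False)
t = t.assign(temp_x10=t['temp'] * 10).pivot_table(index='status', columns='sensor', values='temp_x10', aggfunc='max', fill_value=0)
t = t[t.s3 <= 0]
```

sort by temp descending:
   temp sensor status
0    43     s6     ok
2    38     s4   fail
5    36     s1   warn
6    23     s3     ok
4    20     s4     ok
3    18     s2   warn
1    -5     s3     ok
8    -5     s2     ok
7    -7     s7   fail
add column temp_x10 = t['temp'] * 10:
   temp sensor status  temp_x10
0    43     s6     ok       430
2    38     s4   fail       380
5    36     s1   warn       360
6    23     s3     ok       230
4    20     s4     ok       200
3    18     s2   warn       180
1    -5     s3     ok       -50
8    -5     s2     ok       -50
7    -7     s7   fail       -70
pivot: rows=status, cols=sensor, max(temp_x10):
sensor   s1   s2   s3   s4   s6  s7
status                             
fail      0    0    0  380    0 -70
ok        0  -50  230  200  430   0
warn    360  180    0    0    0   0
filter rows where s3 <= 0:
sensor   s1   s2  s3   s4  s6  s7
status                           
fail      0    0   0  380   0 -70
warn    360  180   0    0   0   0
add column s7_minus_s2 = t['s7'] - t['s2']:
sensor   s1   s2  s3   s4  s6  s7  s7_minus_s2
status                                        
fail      0    0   0  380   0 -70          -70
warn    360  180   0    0   0   0         -180
Then the value at position 0, column 's7_minus_s2': -70

-70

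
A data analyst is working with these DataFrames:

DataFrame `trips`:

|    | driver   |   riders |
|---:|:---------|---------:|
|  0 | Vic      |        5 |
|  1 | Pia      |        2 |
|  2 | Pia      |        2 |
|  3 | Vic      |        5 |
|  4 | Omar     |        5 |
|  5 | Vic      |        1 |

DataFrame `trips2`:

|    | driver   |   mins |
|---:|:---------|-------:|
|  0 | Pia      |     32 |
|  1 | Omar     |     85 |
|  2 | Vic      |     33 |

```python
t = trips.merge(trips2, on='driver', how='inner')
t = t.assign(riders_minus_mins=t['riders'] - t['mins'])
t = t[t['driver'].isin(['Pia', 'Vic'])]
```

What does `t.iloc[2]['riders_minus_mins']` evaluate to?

-30

merge on 'driver' (how='inner') → 6 rows:
  driver  riders  mins
0    Vic       5    33
1    Pia       2    32
2    Pia       2    32
3    Vic       5    33
4   Omar       5    85
5    Vic       1    33
add column riders_minus_mins = t['riders'] - t['mins']:
  driver  riders  mins  riders_minus_mins
0    Vic       5    33                -28
1    Pia       2    32                -30
2    Pia       2    32                -30
3    Vic       5    33                -28
4   Omar       5    85                -80
5    Vic       1    33                -32
filter rows where driver in ['Pia', 'Vic']:
  driver  riders  mins  riders_minus_mins
0    Vic       5    33                -28
1    Pia       2    32                -30
2    Pia       2    32                -30
3    Vic       5    33                -28
5    Vic       1    33                -32
The value at position 2, column 'riders_minus_mins' is -30.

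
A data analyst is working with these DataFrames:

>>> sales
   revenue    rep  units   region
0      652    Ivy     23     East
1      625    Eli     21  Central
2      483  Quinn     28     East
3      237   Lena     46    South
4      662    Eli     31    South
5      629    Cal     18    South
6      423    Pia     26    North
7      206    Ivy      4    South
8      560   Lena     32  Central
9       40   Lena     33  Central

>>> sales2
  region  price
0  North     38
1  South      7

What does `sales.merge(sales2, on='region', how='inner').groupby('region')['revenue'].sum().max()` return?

1734

merge on 'region' (how='inner') → 5 rows:
   revenue   rep  units region  price
0      237  Lena     46  South      7
1      662   Eli     31  South      7
2      629   Cal     18  South      7
3      423   Pia     26  North     38
4      206   Ivy      4  South      7
group by region, sum of revenue:
region
North     423
South    1734
Name: revenue, dtype: int64
Reading off the max of the resulting series, we get 1734.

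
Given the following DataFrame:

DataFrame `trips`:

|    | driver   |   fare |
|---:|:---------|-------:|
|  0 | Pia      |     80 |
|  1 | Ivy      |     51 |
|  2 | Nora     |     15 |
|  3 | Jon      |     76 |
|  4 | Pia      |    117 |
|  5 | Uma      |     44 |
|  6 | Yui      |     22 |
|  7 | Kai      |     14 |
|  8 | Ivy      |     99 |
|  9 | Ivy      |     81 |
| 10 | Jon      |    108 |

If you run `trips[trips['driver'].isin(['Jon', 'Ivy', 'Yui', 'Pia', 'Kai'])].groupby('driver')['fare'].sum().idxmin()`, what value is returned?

filter rows where driver in ['Jon', 'Ivy', 'Yui', 'Pia', 'Kai']:
   driver  fare
0     Pia    80
1     Ivy    51
3     Jon    76
4     Pia   117
6     Yui    22
7     Kai    14
8     Ivy    99
9     Ivy    81
10    Jon   108
group by driver, sum of fare:
driver
Ivy    231
Jon    184
Kai     14
Pia    197
Yui     22
Name: fare, dtype: int64

Kai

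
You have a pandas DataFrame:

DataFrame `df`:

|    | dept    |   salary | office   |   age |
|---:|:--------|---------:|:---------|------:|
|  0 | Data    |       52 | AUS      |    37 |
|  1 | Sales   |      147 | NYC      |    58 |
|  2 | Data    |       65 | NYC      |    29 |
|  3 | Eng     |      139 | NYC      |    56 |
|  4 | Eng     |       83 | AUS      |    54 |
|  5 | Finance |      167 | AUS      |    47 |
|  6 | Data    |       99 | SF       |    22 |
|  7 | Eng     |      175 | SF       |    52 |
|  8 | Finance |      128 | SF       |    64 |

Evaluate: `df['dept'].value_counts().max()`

3

value_counts of dept:
dept
Data       3
Eng        3
Finance    2
Sales      1
Name: count, dtype: int64
Then the max of the resulting series: 3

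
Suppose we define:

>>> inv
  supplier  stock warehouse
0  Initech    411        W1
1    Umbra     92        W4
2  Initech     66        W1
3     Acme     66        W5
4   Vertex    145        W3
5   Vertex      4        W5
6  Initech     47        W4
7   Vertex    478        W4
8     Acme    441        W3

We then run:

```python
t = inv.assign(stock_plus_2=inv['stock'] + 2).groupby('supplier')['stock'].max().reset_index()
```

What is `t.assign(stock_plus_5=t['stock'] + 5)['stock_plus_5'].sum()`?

1442

add column stock_plus_2 = inv['stock'] + 2:
  supplier  stock warehouse  stock_plus_2
0  Initech    411        W1           413
1    Umbra     92        W4            94
2  Initech     66        W1            68
3     Acme     66        W5            68
4   Vertex    145        W3           147
5   Vertex      4        W5             6
6  Initech     47        W4            49
7   Vertex    478        W4           480
8     Acme    441        W3           443
group by supplier, max of stock:
supplier
Acme       441
Initech    411
Umbra       92
Vertex     478
Name: stock, dtype: int64
reset_index():
  supplier  stock
0     Acme    441
1  Initech    411
2    Umbra     92
3   Vertex    478
add column stock_plus_5 = t['stock'] + 5:
  supplier  stock  stock_plus_5
0     Acme    441           446
1  Initech    411           416
2    Umbra     92            97
3   Vertex    478           483
sum of column 'stock_plus_5' → 1442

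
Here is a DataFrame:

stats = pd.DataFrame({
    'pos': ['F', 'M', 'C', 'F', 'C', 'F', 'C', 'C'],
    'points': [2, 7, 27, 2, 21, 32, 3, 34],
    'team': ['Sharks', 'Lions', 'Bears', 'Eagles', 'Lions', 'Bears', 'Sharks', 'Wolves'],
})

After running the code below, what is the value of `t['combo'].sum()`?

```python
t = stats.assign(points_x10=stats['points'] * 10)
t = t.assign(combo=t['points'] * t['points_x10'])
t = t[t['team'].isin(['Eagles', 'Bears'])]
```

17570

add column points_x10 = stats['points'] * 10:
  pos  points    team  points_x10
0   F       2  Sharks          20
1   M       7   Lions          70
2   C      27   Bears         270
3   F       2  Eagles          20
4   C      21   Lions         210
5   F      32   Bears         320
6   C       3  Sharks          30
7   C      34  Wolves         340
add column combo = t['points'] * t['points_x10']:
  pos  points    team  points_x10  combo
0   F       2  Sharks          20     40
1   M       7   Lions          70    490
2   C      27   Bears         270   7290
3   F       2  Eagles          20     40
4   C      21   Lions         210   4410
5   F      32   Bears         320  10240
6   C       3  Sharks          30     90
7   C      34  Wolves         340  11560
filter rows where team in ['Eagles', 'Bears']:
  pos  points    team  points_x10  combo
2   C      27   Bears         270   7290
3   F       2  Eagles          20     40
5   F      32   Bears         320  10240
The sum of column 'combo' is 17570.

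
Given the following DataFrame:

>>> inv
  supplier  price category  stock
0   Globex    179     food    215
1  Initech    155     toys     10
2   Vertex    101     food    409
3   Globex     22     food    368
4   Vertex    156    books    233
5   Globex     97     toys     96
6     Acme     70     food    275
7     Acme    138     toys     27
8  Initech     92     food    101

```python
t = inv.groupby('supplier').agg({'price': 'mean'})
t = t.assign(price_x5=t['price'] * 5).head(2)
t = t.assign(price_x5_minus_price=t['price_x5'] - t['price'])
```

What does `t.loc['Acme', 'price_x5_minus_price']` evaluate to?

416.0

group by supplier, mean of price:
               price
supplier            
Acme      104.000000
Globex     99.333333
Initech   123.500000
Vertex    128.500000
add column price_x5 = t['price'] * 5:
               price    price_x5
supplier                        
Acme      104.000000  520.000000
Globex     99.333333  496.666667
Initech   123.500000  617.500000
Vertex    128.500000  642.500000
take first 2 rows:
               price    price_x5
supplier                        
Acme      104.000000  520.000000
Globex     99.333333  496.666667
add column price_x5_minus_price = t['price_x5'] - t['price']:
               price    price_x5  price_x5_minus_price
supplier                                              
Acme      104.000000  520.000000            416.000000
Globex     99.333333  496.666667            397.333333
value at row 'Acme', column 'price_x5_minus_price' → 416.0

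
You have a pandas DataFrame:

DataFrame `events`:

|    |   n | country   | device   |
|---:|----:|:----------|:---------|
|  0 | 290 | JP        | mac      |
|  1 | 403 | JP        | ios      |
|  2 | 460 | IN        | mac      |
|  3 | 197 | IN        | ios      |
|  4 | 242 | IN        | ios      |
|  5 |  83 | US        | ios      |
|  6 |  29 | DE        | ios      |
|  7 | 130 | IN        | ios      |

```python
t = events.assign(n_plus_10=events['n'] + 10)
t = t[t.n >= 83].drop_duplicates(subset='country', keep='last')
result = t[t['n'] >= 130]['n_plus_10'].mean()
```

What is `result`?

add column n_plus_10 = events['n'] + 10:
     n country device  n_plus_10
0  290      JP    mac        300
1  403      JP    ios        413
2  460      IN    mac        470
3  197      IN    ios        207
4  242      IN    ios        252
5   83      US    ios         93
6   29      DE    ios         39
7  130      IN    ios        140
filter rows where n >= 83:
     n country device  n_plus_10
0  290      JP    mac        300
1  403      JP    ios        413
2  460      IN    mac        470
3  197      IN    ios        207
4  242      IN    ios        252
5   83      US    ios         93
7  130      IN    ios        140
drop duplicate country (keep=last):
     n country device  n_plus_10
1  403      JP    ios        413
5   83      US    ios         93
7  130      IN    ios        140
filter rows where n >= 130:
     n country device  n_plus_10
1  403      JP    ios        413
7  130      IN    ios        140
So mean() = 276.5.

276.5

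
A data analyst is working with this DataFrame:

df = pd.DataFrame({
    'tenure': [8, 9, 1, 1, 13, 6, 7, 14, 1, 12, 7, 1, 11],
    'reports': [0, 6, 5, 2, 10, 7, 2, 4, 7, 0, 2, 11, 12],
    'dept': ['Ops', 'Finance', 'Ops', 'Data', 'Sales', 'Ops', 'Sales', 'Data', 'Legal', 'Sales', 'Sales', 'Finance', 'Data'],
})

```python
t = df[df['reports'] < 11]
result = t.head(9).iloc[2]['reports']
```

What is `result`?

5

filter rows where reports < 11:
    tenure  reports     dept
0        8        0      Ops
1        9        6  Finance
2        1        5      Ops
3        1        2     Data
4       13       10    Sales
5        6        7      Ops
6        7        2    Sales
7       14        4     Data
8        1        7    Legal
9       12        0    Sales
10       7        2    Sales
take first 9 rows:
   tenure  reports     dept
0       8        0      Ops
1       9        6  Finance
2       1        5      Ops
3       1        2     Data
4      13       10    Sales
5       6        7      Ops
6       7        2    Sales
7      14        4     Data
8       1        7    Legal
Hence 5.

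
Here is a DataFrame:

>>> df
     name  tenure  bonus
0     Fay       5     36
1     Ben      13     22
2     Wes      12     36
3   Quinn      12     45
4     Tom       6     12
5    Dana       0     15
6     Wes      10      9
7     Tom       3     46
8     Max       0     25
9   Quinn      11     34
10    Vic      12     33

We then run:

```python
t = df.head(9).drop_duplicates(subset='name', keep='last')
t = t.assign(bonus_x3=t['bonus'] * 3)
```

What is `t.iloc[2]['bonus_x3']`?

135

take first 9 rows:
    name  tenure  bonus
0    Fay       5     36
1    Ben      13     22
2    Wes      12     36
3  Quinn      12     45
4    Tom       6     12
5   Dana       0     15
6    Wes      10      9
7    Tom       3     46
8    Max       0     25
drop duplicate name (keep=last):
    name  tenure  bonus
0    Fay       5     36
1    Ben      13     22
3  Quinn      12     45
5   Dana       0     15
6    Wes      10      9
7    Tom       3     46
8    Max       0     25
add column bonus_x3 = t['bonus'] * 3:
    name  tenure  bonus  bonus_x3
0    Fay       5     36       108
1    Ben      13     22        66
3  Quinn      12     45       135
5   Dana       0     15        45
6    Wes      10      9        27
7    Tom       3     46       138
8    Max       0     25        75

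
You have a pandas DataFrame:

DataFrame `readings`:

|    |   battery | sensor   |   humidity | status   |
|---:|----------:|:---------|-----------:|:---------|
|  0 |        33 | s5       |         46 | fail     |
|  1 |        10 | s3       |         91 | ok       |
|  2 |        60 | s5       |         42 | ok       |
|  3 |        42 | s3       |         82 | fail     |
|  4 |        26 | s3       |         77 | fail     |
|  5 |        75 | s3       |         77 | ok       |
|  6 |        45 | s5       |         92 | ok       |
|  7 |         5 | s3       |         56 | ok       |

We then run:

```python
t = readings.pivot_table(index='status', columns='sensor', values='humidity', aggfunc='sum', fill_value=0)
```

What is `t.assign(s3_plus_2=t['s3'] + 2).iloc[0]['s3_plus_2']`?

161

pivot: rows=status, cols=sensor, sum(humidity):
sensor   s3   s5
status          
fail    159   46
ok      224  134
add column s3_plus_2 = t['s3'] + 2:
sensor   s3   s5  s3_plus_2
status                     
fail    159   46        161
ok      224  134        226
value at position 0, column 's3_plus_2' → 161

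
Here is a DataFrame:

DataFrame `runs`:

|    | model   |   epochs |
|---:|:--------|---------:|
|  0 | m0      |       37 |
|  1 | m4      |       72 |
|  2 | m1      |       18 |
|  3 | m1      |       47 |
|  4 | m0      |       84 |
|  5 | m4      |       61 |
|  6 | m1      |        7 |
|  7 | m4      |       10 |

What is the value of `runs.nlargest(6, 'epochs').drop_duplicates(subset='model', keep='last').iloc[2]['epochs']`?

18

take 6 rows with largest epochs:
  model  epochs
4    m0      84
1    m4      72
5    m4      61
3    m1      47
0    m0      37
2    m1      18
drop duplicate model (keep=last):
  model  epochs
5    m4      61
0    m0      37
2    m1      18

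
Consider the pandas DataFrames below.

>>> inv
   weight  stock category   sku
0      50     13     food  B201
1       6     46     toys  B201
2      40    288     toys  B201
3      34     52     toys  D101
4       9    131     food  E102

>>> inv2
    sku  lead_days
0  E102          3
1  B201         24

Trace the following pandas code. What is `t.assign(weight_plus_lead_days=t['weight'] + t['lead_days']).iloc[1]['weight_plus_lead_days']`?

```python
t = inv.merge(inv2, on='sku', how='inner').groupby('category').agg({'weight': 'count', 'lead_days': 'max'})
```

merge on 'sku' (how='inner') → 4 rows:
   weight  stock category   sku  lead_days
0      50     13     food  B201         24
1       6     46     toys  B201         24
2      40    288     toys  B201         24
3       9    131     food  E102          3
group by category: count(weight), max(lead_days):
          weight  lead_days
category                   
food           2         24
toys           2         24
add column weight_plus_lead_days = t['weight'] + t['lead_days']:
          weight  lead_days  weight_plus_lead_days
category                                          
food           2         24                     26
toys           2         24                     26

26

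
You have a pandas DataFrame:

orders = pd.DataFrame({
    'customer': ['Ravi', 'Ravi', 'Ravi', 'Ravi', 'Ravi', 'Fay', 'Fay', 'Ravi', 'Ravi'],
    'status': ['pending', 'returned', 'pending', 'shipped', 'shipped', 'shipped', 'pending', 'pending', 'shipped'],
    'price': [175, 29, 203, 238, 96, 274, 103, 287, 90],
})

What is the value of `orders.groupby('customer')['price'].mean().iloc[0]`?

188.5

group by customer, mean of price:
customer
Fay     188.500000
Ravi    159.714286
Name: price, dtype: float64
Reading off the value at position 0, we get 188.5.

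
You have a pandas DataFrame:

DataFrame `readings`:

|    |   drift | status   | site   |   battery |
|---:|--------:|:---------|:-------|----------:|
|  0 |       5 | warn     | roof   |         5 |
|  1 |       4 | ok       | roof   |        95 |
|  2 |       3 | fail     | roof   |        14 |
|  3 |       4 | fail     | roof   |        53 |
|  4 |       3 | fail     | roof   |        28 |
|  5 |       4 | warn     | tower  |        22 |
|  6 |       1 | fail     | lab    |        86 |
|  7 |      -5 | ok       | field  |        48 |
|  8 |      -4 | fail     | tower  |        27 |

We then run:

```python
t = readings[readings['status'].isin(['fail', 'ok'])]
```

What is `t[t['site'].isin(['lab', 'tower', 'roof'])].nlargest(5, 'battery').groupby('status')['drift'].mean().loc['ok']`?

filter rows where status in ['fail', 'ok']:
   drift status   site  battery
1      4     ok   roof       95
2      3   fail   roof       14
3      4   fail   roof       53
4      3   fail   roof       28
6      1   fail    lab       86
7     -5     ok  field       48
8     -4   fail  tower       27
filter rows where site in ['lab', 'tower', 'roof']:
   drift status   site  battery
1      4     ok   roof       95
2      3   fail   roof       14
3      4   fail   roof       53
4      3   fail   roof       28
6      1   fail    lab       86
8     -4   fail  tower       27
take 5 rows with largest battery:
   drift status   site  battery
1      4     ok   roof       95
6      1   fail    lab       86
3      4   fail   roof       53
4      3   fail   roof       28
8     -4   fail  tower       27
group by status, mean of drift:
status
fail    1.0
ok      4.0
Name: drift, dtype: float64

4.0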